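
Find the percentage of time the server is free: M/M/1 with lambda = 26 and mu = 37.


Idle fraction = (1 - rho) * 100 = (1 - 26/37) * 100 = 29.7%

29.7%


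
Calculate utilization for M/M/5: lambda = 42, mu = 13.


rho = lambda/(c*mu) = 42/(5*13) = 0.6462

0.6462


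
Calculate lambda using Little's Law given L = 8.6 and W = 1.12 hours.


lambda = L / W = 8.6 / 1.12 = 7.68 per hour

7.68 per hour


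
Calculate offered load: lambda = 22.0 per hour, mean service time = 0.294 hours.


Offered load a = lambda * E[S] = 22.0 * 0.294 = 6.47 Erlangs

6.47 Erlangs


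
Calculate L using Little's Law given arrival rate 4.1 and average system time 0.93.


L = lambda * W = 4.1 * 0.93 = 3.81

3.81


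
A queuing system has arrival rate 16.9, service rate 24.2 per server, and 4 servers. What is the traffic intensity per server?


rho = lambda / (c * mu) = 16.9 / (4 * 24.2) = 0.1746

0.1746


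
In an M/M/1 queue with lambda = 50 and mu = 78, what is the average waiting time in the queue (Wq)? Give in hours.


rho = 50/78; Wq = rho/(mu - lambda) = 0.0229 hours

0.0229 hours


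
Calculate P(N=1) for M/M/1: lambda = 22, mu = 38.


rho = 22/38; P(n) = (1-rho)*rho^n = (1-22/38)*(22/38)^1 = 0.2438

0.2438


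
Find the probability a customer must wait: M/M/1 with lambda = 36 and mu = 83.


P(wait) = rho = lambda/mu = 36/83 = 0.4337

0.4337


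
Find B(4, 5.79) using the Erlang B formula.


B(N,A) = (A^N/N!) / sum(A^k/k!, k=0..N) with N=4, A=5.79 = 0.4558

0.4558


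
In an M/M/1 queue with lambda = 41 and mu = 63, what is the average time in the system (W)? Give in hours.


W = 1/(mu - lambda) = 1/(63 - 41) = 0.0455 hours

0.0455 hours


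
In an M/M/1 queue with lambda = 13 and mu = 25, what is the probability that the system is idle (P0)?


P0 = 1 - rho = 1 - 13/25 = 0.48

0.48


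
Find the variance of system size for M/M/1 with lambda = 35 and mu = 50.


rho = 35/50; Var(N) = rho/(1-rho)^2 = 7.78

7.78


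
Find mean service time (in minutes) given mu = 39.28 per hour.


Mean service time = 60/mu = 60/39.28 = 1.53 minutes

1.53 minutes


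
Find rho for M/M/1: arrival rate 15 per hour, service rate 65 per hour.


rho = lambda/mu = 15/65 = 0.2308

0.2308


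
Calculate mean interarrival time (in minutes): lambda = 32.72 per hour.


Mean interarrival time = 60/lambda = 60/32.72 = 1.83 minutes

1.83 minutes


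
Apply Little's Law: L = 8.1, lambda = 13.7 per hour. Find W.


W = L / lambda = 8.1 / 13.7 = 0.5912 hours

0.5912 hours


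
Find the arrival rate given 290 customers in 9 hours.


lambda = total arrivals / time = 290 / 9 = 32.22 per hour

32.22 per hour


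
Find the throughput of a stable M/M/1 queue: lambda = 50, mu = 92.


For a stable queue (lambda < mu), throughput = lambda = 50 per hour

50 per hour


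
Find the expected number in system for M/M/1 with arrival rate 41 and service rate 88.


rho = 41/88; L = rho/(1-rho) = 0.87

0.87


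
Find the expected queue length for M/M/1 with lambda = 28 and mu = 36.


rho = 28/36; Lq = rho^2/(1-rho) = 2.72

2.72


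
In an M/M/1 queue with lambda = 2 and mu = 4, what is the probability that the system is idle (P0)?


P0 = 1 - rho = 1 - 2/4 = 0.5

0.5


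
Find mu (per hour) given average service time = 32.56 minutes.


mu = 60 / avg_service_time = 60 / 32.56 = 1.84 per hour

1.84 per hour


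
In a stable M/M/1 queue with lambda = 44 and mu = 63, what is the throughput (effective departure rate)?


For a stable queue (lambda < mu), throughput = lambda = 44 per hour

44 per hour


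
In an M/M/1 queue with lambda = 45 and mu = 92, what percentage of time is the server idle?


Idle fraction = (1 - rho) * 100 = (1 - 45/92) * 100 = 51.1%

51.1%


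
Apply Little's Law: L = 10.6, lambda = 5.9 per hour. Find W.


W = L / lambda = 10.6 / 5.9 = 1.7966 hours

1.7966 hours


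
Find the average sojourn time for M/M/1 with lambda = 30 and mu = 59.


W = 1/(mu - lambda) = 1/(59 - 30) = 0.0345 hours

0.0345 hours


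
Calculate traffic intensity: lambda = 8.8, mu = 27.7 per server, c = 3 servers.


rho = lambda / (c * mu) = 8.8 / (3 * 27.7) = 0.1059

0.1059


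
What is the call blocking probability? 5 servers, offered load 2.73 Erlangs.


B(N,A) = (A^N/N!) / sum(A^k/k!, k=0..N) with N=5, A=2.73 = 0.0876

0.0876


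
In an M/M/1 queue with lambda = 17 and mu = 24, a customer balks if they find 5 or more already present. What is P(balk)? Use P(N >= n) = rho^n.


P(N >= 5) = rho^5 = (17/24)^5 = 0.1783

0.1783


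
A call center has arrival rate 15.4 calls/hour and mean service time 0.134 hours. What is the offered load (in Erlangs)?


Offered load a = lambda * E[S] = 15.4 * 0.134 = 2.06 Erlangs

2.06 Erlangs


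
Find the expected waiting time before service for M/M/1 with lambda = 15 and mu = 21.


rho = 15/21; Wq = rho/(mu - lambda) = 0.119 hours

0.119 hours


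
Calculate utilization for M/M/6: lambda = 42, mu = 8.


rho = lambda/(c*mu) = 42/(6*8) = 0.875

0.875


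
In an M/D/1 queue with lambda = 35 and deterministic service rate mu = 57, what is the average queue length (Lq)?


M/D/1: Lq = rho^2 / (2*(1-rho)) where rho = 35/57; Lq = 0.49

0.49


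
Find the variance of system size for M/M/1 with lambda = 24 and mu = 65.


rho = 24/65; Var(N) = rho/(1-rho)^2 = 0.93

0.93


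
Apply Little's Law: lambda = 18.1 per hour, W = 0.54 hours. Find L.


L = lambda * W = 18.1 * 0.54 = 9.77

9.77


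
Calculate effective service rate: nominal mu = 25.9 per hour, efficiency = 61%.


Effective rate = mu * efficiency = 25.9 * 0.61 = 15.8 per hour

15.8 per hour


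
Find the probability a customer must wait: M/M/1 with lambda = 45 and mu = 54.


P(wait) = rho = lambda/mu = 45/54 = 0.8333

0.8333


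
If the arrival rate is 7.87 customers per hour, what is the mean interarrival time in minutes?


Mean interarrival time = 60/lambda = 60/7.87 = 7.62 minutes

7.62 minutes


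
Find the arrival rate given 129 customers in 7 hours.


lambda = total arrivals / time = 129 / 7 = 18.43 per hour

18.43 per hour


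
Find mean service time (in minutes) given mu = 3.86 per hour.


Mean service time = 60/mu = 60/3.86 = 15.54 minutes

15.54 minutes


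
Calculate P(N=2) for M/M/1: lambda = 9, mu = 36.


rho = 9/36; P(n) = (1-rho)*rho^n = (1-9/36)*(9/36)^2 = 0.0469

0.0469


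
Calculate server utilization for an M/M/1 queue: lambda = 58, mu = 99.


rho = lambda/mu = 58/99 = 0.5859

0.5859


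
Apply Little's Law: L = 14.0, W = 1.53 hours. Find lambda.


lambda = L / W = 14.0 / 1.53 = 9.15 per hour

9.15 per hour


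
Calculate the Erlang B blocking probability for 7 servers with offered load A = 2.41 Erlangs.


B(N,A) = (A^N/N!) / sum(A^k/k!, k=0..N) with N=7, A=2.41 = 0.0084

0.0084


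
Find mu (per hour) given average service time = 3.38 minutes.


mu = 60 / avg_service_time = 60 / 3.38 = 17.75 per hour

17.75 per hour


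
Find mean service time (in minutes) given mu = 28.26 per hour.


Mean service time = 60/mu = 60/28.26 = 2.12 minutes

2.12 minutes


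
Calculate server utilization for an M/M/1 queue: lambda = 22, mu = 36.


rho = lambda/mu = 22/36 = 0.6111

0.6111


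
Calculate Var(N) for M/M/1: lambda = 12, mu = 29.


rho = 12/29; Var(N) = rho/(1-rho)^2 = 1.2

1.2


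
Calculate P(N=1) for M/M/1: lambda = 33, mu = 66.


rho = 33/66; P(n) = (1-rho)*rho^n = (1-33/66)*(33/66)^1 = 0.25

0.25


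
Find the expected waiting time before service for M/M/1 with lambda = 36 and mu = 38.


rho = 36/38; Wq = rho/(mu - lambda) = 0.4737 hours

0.4737 hours


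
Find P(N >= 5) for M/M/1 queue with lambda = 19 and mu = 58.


P(N >= 5) = rho^5 = (19/58)^5 = 0.0038

0.0038


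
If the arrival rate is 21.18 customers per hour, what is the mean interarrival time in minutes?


Mean interarrival time = 60/lambda = 60/21.18 = 2.83 minutes

2.83 minutes


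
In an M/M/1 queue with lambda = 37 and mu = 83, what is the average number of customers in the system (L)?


rho = 37/83; L = rho/(1-rho) = 0.8

0.8


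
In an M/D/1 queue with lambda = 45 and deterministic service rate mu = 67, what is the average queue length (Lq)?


M/D/1: Lq = rho^2 / (2*(1-rho)) where rho = 45/67; Lq = 0.69

0.69


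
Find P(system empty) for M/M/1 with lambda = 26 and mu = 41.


P0 = 1 - rho = 1 - 26/41 = 0.3659

0.3659


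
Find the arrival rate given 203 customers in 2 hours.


lambda = total arrivals / time = 203 / 2 = 101.5 per hour

101.5 per hour


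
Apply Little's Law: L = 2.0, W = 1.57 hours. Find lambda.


lambda = L / W = 2.0 / 1.57 = 1.27 per hour

1.27 per hour


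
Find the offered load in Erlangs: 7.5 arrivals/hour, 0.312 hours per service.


Offered load a = lambda * E[S] = 7.5 * 0.312 = 2.34 Erlangs

2.34 Erlangs


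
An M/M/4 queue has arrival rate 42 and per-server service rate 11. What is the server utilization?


rho = lambda/(c*mu) = 42/(4*11) = 0.9545

0.9545


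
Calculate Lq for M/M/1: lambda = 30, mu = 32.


rho = 30/32; Lq = rho^2/(1-rho) = 14.06

14.06


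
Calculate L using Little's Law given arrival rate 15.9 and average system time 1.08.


L = lambda * W = 15.9 * 1.08 = 17.17

17.17


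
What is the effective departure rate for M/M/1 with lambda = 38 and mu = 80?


For a stable queue (lambda < mu), throughput = lambda = 38 per hour

38 per hour


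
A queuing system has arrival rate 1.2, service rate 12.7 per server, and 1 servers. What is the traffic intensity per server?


rho = lambda / (c * mu) = 1.2 / (1 * 12.7) = 0.0945

0.0945


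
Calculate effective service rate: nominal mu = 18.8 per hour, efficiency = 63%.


Effective rate = mu * efficiency = 18.8 * 0.63 = 11.84 per hour

11.84 per hour


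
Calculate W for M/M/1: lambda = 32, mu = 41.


W = 1/(mu - lambda) = 1/(41 - 32) = 0.1111 hours

0.1111 hours


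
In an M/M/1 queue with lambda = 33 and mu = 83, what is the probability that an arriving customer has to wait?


P(wait) = rho = lambda/mu = 33/83 = 0.3976

0.3976


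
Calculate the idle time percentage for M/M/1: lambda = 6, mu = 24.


Idle fraction = (1 - rho) * 100 = (1 - 6/24) * 100 = 75.0%

75.0%


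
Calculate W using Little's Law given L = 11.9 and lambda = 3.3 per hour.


W = L / lambda = 11.9 / 3.3 = 3.6061 hours

3.6061 hours


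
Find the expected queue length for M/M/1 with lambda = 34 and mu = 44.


rho = 34/44; Lq = rho^2/(1-rho) = 2.63

2.63


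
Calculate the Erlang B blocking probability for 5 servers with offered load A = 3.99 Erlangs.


B(N,A) = (A^N/N!) / sum(A^k/k!, k=0..N) with N=5, A=3.99 = 0.1982

0.1982


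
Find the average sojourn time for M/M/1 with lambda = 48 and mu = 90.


W = 1/(mu - lambda) = 1/(90 - 48) = 0.0238 hours

0.0238 hours


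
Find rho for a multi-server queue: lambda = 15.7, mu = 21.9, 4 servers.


rho = lambda / (c * mu) = 15.7 / (4 * 21.9) = 0.1792

0.1792


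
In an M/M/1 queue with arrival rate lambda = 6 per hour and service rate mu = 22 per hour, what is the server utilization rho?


rho = lambda/mu = 6/22 = 0.2727

0.2727


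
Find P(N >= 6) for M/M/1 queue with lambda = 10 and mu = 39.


P(N >= 6) = rho^6 = (10/39)^6 = 0.0003

0.0003


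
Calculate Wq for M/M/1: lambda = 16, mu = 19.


rho = 16/19; Wq = rho/(mu - lambda) = 0.2807 hours

0.2807 hours


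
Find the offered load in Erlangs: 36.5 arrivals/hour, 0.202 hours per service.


Offered load a = lambda * E[S] = 36.5 * 0.202 = 7.37 Erlangs

7.37 Erlangs


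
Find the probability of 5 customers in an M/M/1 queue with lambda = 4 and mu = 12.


rho = 4/12; P(n) = (1-rho)*rho^n = (1-4/12)*(4/12)^5 = 0.0027

0.0027


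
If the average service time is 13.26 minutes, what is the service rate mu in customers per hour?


mu = 60 / avg_service_time = 60 / 13.26 = 4.52 per hour

4.52 per hour


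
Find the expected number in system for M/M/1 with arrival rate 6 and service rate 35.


rho = 6/35; L = rho/(1-rho) = 0.21

0.21


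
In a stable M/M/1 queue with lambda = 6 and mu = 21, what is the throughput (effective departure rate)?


For a stable queue (lambda < mu), throughput = lambda = 6 per hour

6 per hour


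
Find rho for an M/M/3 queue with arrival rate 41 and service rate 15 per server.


rho = lambda/(c*mu) = 41/(3*15) = 0.9111

0.9111


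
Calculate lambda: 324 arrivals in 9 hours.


lambda = total arrivals / time = 324 / 9 = 36.0 per hour

36.0 per hour


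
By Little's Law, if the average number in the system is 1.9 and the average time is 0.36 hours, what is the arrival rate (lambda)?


lambda = L / W = 1.9 / 0.36 = 5.28 per hour

5.28 per hour


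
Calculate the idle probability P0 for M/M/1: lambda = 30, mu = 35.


P0 = 1 - rho = 1 - 30/35 = 0.1429

0.1429


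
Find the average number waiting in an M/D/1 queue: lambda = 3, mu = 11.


M/D/1: Lq = rho^2 / (2*(1-rho)) where rho = 3/11; Lq = 0.05

0.05


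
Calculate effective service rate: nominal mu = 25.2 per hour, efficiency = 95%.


Effective rate = mu * efficiency = 25.2 * 0.95 = 23.94 per hour

23.94 per hour


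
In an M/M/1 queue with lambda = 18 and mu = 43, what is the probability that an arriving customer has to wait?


P(wait) = rho = lambda/mu = 18/43 = 0.4186

0.4186


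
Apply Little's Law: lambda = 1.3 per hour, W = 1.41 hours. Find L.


L = lambda * W = 1.3 * 1.41 = 1.83

1.83


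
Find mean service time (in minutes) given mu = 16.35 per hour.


Mean service time = 60/mu = 60/16.35 = 3.67 minutes

3.67 minutes


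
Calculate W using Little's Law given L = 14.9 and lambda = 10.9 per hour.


W = L / lambda = 14.9 / 10.9 = 1.367 hours

1.367 hours


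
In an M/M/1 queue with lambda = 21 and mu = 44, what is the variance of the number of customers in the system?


rho = 21/44; Var(N) = rho/(1-rho)^2 = 1.75

1.75


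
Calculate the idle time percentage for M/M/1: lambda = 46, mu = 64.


Idle fraction = (1 - rho) * 100 = (1 - 46/64) * 100 = 28.1%

28.1%


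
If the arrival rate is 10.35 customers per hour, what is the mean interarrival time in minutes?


Mean interarrival time = 60/lambda = 60/10.35 = 5.8 minutes

5.8 minutes


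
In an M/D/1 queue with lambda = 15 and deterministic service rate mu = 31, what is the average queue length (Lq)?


M/D/1: Lq = rho^2 / (2*(1-rho)) where rho = 15/31; Lq = 0.23

0.23


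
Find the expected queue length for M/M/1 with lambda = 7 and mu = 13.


rho = 7/13; Lq = rho^2/(1-rho) = 0.63

0.63


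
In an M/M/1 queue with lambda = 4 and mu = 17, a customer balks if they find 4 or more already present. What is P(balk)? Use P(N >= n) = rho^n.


P(N >= 4) = rho^4 = (4/17)^4 = 0.0031

0.0031


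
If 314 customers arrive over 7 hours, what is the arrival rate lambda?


lambda = total arrivals / time = 314 / 7 = 44.86 per hour

44.86 per hour


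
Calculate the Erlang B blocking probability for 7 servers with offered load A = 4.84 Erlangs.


B(N,A) = (A^N/N!) / sum(A^k/k!, k=0..N) with N=7, A=4.84 = 0.1106

0.1106


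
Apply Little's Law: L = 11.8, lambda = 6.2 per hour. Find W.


W = L / lambda = 11.8 / 6.2 = 1.9032 hours

1.9032 hours


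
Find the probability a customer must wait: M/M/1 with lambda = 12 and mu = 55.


P(wait) = rho = lambda/mu = 12/55 = 0.2182

0.2182


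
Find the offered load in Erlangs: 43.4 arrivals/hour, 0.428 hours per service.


Offered load a = lambda * E[S] = 43.4 * 0.428 = 18.58 Erlangs

18.58 Erlangs


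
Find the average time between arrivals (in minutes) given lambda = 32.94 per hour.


Mean interarrival time = 60/lambda = 60/32.94 = 1.82 minutes

1.82 minutes


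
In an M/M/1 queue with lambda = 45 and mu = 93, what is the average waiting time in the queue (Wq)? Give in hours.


rho = 45/93; Wq = rho/(mu - lambda) = 0.0101 hours

0.0101 hours


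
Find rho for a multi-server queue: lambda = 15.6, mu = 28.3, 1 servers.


rho = lambda / (c * mu) = 15.6 / (1 * 28.3) = 0.5512

0.5512


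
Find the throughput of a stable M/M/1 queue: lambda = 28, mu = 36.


For a stable queue (lambda < mu), throughput = lambda = 28 per hour

28 per hour


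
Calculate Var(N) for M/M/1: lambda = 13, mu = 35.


rho = 13/35; Var(N) = rho/(1-rho)^2 = 0.94

0.94


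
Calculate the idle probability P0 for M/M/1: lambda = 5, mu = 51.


P0 = 1 - rho = 1 - 5/51 = 0.902

0.902


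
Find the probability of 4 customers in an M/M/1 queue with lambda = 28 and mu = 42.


rho = 28/42; P(n) = (1-rho)*rho^n = (1-28/42)*(28/42)^4 = 0.0658

0.0658


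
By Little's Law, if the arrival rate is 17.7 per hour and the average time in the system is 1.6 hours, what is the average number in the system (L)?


L = lambda * W = 17.7 * 1.6 = 28.32

28.32


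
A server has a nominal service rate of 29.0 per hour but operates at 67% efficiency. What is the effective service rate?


Effective rate = mu * efficiency = 29.0 * 0.67 = 19.43 per hour

19.43 per hour


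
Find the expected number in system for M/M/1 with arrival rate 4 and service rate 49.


rho = 4/49; L = rho/(1-rho) = 0.09

0.09


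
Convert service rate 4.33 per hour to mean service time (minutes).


Mean service time = 60/mu = 60/4.33 = 13.86 minutes

13.86 minutes


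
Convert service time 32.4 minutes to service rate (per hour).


mu = 60 / avg_service_time = 60 / 32.4 = 1.85 per hour

1.85 per hour


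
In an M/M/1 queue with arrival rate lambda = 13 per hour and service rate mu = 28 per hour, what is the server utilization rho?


rho = lambda/mu = 13/28 = 0.4643

0.4643


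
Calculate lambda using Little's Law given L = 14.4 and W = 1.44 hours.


lambda = L / W = 14.4 / 1.44 = 10.0 per hour

10.0 per hour


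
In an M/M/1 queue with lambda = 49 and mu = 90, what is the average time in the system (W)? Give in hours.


W = 1/(mu - lambda) = 1/(90 - 49) = 0.0244 hours

0.0244 hours


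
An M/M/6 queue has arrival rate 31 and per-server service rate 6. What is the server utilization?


rho = lambda/(c*mu) = 31/(6*6) = 0.8611

0.8611


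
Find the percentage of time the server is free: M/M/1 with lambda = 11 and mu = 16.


Idle fraction = (1 - rho) * 100 = (1 - 11/16) * 100 = 31.3%

31.3%


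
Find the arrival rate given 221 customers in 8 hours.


lambda = total arrivals / time = 221 / 8 = 27.63 per hour

27.63 per hour


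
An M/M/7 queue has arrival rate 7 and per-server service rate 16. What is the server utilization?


rho = lambda/(c*mu) = 7/(7*16) = 0.0625

0.0625


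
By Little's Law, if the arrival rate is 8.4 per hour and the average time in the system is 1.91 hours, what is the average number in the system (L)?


L = lambda * W = 8.4 * 1.91 = 16.04

16.04


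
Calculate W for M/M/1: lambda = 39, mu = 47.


W = 1/(mu - lambda) = 1/(47 - 39) = 0.125 hours

0.125 hours


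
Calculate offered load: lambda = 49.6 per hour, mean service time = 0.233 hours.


Offered load a = lambda * E[S] = 49.6 * 0.233 = 11.56 Erlangs

11.56 Erlangs


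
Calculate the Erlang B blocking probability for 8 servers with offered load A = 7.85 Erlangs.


B(N,A) = (A^N/N!) / sum(A^k/k!, k=0..N) with N=8, A=7.85 = 0.2272

0.2272


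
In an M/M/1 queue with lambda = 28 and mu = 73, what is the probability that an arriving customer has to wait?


P(wait) = rho = lambda/mu = 28/73 = 0.3836

0.3836


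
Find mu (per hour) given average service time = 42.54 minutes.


mu = 60 / avg_service_time = 60 / 42.54 = 1.41 per hour

1.41 per hour


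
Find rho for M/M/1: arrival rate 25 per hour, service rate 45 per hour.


rho = lambda/mu = 25/45 = 0.5556

0.5556


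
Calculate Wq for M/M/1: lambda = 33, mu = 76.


rho = 33/76; Wq = rho/(mu - lambda) = 0.0101 hours

0.0101 hours


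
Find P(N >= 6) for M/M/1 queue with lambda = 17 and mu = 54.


P(N >= 6) = rho^6 = (17/54)^6 = 0.001

0.001


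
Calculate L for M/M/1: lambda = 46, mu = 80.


rho = 46/80; L = rho/(1-rho) = 1.35

1.35


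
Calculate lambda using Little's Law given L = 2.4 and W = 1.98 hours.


lambda = L / W = 2.4 / 1.98 = 1.21 per hour

1.21 per hour


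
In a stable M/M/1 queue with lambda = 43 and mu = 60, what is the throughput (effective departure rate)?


For a stable queue (lambda < mu), throughput = lambda = 43 per hour

43 per hour


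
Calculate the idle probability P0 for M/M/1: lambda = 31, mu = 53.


P0 = 1 - rho = 1 - 31/53 = 0.4151

0.4151


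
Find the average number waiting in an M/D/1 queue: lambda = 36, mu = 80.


M/D/1: Lq = rho^2 / (2*(1-rho)) where rho = 36/80; Lq = 0.18

0.18


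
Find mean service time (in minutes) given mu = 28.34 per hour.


Mean service time = 60/mu = 60/28.34 = 2.12 minutes

2.12 minutes


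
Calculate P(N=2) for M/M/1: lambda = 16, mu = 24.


rho = 16/24; P(n) = (1-rho)*rho^n = (1-16/24)*(16/24)^2 = 0.1481

0.1481


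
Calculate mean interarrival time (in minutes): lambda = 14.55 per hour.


Mean interarrival time = 60/lambda = 60/14.55 = 4.12 minutes

4.12 minutes


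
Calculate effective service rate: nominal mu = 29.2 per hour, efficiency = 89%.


Effective rate = mu * efficiency = 29.2 * 0.89 = 25.99 per hour

25.99 per hour


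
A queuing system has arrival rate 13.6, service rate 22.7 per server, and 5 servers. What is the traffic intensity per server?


rho = lambda / (c * mu) = 13.6 / (5 * 22.7) = 0.1198

0.1198


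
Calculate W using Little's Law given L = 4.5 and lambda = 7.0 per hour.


W = L / lambda = 4.5 / 7.0 = 0.6429 hours

0.6429 hours


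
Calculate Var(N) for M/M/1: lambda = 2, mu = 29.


rho = 2/29; Var(N) = rho/(1-rho)^2 = 0.08

0.08


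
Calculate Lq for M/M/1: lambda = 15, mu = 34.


rho = 15/34; Lq = rho^2/(1-rho) = 0.35

0.35


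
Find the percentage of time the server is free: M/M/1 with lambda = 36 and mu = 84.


Idle fraction = (1 - rho) * 100 = (1 - 36/84) * 100 = 57.1%

57.1%


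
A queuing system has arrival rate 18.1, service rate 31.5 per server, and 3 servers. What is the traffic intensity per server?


rho = lambda / (c * mu) = 18.1 / (3 * 31.5) = 0.1915

0.1915


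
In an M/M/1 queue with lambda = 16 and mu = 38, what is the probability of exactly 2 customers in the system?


rho = 16/38; P(n) = (1-rho)*rho^n = (1-16/38)*(16/38)^2 = 0.1026

0.1026


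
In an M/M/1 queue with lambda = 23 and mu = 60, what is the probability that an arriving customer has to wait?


P(wait) = rho = lambda/mu = 23/60 = 0.3833

0.3833


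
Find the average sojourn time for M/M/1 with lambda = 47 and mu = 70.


W = 1/(mu - lambda) = 1/(70 - 47) = 0.0435 hours

0.0435 hours


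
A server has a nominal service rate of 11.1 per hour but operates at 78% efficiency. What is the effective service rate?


Effective rate = mu * efficiency = 11.1 * 0.78 = 8.66 per hour

8.66 per hour


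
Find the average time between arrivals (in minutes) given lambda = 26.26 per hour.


Mean interarrival time = 60/lambda = 60/26.26 = 2.28 minutes

2.28 minutes


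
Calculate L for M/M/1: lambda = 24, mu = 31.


rho = 24/31; L = rho/(1-rho) = 3.43

3.43


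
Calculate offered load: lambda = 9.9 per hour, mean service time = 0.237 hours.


Offered load a = lambda * E[S] = 9.9 * 0.237 = 2.35 Erlangs

2.35 Erlangs


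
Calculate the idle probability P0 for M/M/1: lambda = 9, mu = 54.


P0 = 1 - rho = 1 - 9/54 = 0.8333

0.8333


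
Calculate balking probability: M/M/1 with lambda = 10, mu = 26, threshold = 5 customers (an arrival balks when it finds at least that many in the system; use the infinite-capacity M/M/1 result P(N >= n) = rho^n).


P(N >= 5) = rho^5 = (10/26)^5 = 0.0084

0.0084


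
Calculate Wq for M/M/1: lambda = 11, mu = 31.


rho = 11/31; Wq = rho/(mu - lambda) = 0.0177 hours

0.0177 hours


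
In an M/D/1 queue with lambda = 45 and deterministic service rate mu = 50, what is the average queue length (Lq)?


M/D/1: Lq = rho^2 / (2*(1-rho)) where rho = 45/50; Lq = 4.05

4.05


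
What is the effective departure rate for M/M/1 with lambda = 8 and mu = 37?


For a stable queue (lambda < mu), throughput = lambda = 8 per hour

8 per hour


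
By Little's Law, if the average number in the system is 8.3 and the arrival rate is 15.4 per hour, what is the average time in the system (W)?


W = L / lambda = 8.3 / 15.4 = 0.539 hours

0.539 hours


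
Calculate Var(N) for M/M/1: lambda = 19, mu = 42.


rho = 19/42; Var(N) = rho/(1-rho)^2 = 1.51

1.51


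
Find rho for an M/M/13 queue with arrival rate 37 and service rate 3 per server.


rho = lambda/(c*mu) = 37/(13*3) = 0.9487

0.9487


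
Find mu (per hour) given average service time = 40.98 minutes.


mu = 60 / avg_service_time = 60 / 40.98 = 1.46 per hour

1.46 per hour


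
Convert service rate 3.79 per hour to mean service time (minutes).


Mean service time = 60/mu = 60/3.79 = 15.83 minutes

15.83 minutes


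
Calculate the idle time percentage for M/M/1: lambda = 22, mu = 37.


Idle fraction = (1 - rho) * 100 = (1 - 22/37) * 100 = 40.5%

40.5%


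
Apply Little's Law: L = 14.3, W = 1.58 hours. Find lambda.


lambda = L / W = 14.3 / 1.58 = 9.05 per hour

9.05 per hour


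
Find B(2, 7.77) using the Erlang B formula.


B(N,A) = (A^N/N!) / sum(A^k/k!, k=0..N) with N=2, A=7.77 = 0.7749

0.7749


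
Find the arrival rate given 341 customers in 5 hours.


lambda = total arrivals / time = 341 / 5 = 68.2 per hour

68.2 per hour


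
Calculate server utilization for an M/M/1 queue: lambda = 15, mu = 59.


rho = lambda/mu = 15/59 = 0.2542

0.2542


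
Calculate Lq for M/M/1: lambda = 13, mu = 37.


rho = 13/37; Lq = rho^2/(1-rho) = 0.19

0.19


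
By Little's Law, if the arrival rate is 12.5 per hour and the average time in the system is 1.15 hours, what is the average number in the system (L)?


L = lambda * W = 12.5 * 1.15 = 14.38

14.38


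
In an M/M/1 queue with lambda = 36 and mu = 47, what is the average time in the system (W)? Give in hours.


W = 1/(mu - lambda) = 1/(47 - 36) = 0.0909 hours

0.0909 hours


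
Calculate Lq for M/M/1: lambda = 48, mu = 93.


rho = 48/93; Lq = rho^2/(1-rho) = 0.55

0.55


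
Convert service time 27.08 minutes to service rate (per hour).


mu = 60 / avg_service_time = 60 / 27.08 = 2.22 per hour

2.22 per hour


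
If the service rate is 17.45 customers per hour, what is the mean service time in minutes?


Mean service time = 60/mu = 60/17.45 = 3.44 minutes

3.44 minutes


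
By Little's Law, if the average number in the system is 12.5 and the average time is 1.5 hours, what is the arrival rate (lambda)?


lambda = L / W = 12.5 / 1.5 = 8.33 per hour

8.33 per hour


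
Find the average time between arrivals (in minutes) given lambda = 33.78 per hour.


Mean interarrival time = 60/lambda = 60/33.78 = 1.78 minutes

1.78 minutes


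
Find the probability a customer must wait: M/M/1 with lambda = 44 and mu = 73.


P(wait) = rho = lambda/mu = 44/73 = 0.6027

0.6027


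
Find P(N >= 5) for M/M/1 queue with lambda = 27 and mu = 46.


P(N >= 5) = rho^5 = (27/46)^5 = 0.0697

0.0697


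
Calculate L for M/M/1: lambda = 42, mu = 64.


rho = 42/64; L = rho/(1-rho) = 1.91

1.91


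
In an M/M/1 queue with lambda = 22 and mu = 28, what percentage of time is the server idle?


Idle fraction = (1 - rho) * 100 = (1 - 22/28) * 100 = 21.4%

21.4%


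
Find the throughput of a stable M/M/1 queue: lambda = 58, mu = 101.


For a stable queue (lambda < mu), throughput = lambda = 58 per hour

58 per hour


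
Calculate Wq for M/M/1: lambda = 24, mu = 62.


rho = 24/62; Wq = rho/(mu - lambda) = 0.0102 hours

0.0102 hours


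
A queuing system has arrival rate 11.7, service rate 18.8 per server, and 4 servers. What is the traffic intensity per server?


rho = lambda / (c * mu) = 11.7 / (4 * 18.8) = 0.1556

0.1556


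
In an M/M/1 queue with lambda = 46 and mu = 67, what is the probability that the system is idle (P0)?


P0 = 1 - rho = 1 - 46/67 = 0.3134

0.3134


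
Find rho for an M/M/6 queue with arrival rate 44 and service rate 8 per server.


rho = lambda/(c*mu) = 44/(6*8) = 0.9167

0.9167


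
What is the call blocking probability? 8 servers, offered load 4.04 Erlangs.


B(N,A) = (A^N/N!) / sum(A^k/k!, k=0..N) with N=8, A=4.04 = 0.0317

0.0317


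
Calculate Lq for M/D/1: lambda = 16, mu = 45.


M/D/1: Lq = rho^2 / (2*(1-rho)) where rho = 16/45; Lq = 0.1

0.1


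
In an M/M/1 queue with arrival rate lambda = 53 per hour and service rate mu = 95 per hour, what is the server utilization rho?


rho = lambda/mu = 53/95 = 0.5579

0.5579


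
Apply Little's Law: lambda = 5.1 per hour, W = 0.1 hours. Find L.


L = lambda * W = 5.1 * 0.1 = 0.51

0.51


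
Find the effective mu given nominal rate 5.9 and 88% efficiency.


Effective rate = mu * efficiency = 5.9 * 0.88 = 5.19 per hour

5.19 per hour


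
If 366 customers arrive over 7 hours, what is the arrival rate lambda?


lambda = total arrivals / time = 366 / 7 = 52.29 per hour

52.29 per hour


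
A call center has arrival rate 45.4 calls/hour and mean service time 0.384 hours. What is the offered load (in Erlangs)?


Offered load a = lambda * E[S] = 45.4 * 0.384 = 17.43 Erlangs

17.43 Erlangs


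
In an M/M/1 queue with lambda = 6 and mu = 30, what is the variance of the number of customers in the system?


rho = 6/30; Var(N) = rho/(1-rho)^2 = 0.31

0.31


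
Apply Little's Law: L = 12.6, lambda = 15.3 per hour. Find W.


W = L / lambda = 12.6 / 15.3 = 0.8235 hours

0.8235 hours


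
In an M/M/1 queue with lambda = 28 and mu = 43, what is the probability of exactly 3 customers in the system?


rho = 28/43; P(n) = (1-rho)*rho^n = (1-28/43)*(28/43)^3 = 0.0963

0.0963


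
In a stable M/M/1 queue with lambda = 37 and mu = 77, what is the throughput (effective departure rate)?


For a stable queue (lambda < mu), throughput = lambda = 37 per hour

37 per hour


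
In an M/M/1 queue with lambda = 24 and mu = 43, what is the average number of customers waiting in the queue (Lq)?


rho = 24/43; Lq = rho^2/(1-rho) = 0.71

0.71


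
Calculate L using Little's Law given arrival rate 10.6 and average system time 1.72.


L = lambda * W = 10.6 * 1.72 = 18.23

18.23


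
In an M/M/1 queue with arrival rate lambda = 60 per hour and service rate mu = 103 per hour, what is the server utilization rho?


rho = lambda/mu = 60/103 = 0.5825

0.5825


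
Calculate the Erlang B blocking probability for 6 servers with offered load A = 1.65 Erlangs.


B(N,A) = (A^N/N!) / sum(A^k/k!, k=0..N) with N=6, A=1.65 = 0.0054

0.0054


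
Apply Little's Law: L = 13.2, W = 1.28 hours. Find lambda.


lambda = L / W = 13.2 / 1.28 = 10.31 per hour

10.31 per hour


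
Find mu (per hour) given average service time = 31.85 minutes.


mu = 60 / avg_service_time = 60 / 31.85 = 1.88 per hour

1.88 per hour


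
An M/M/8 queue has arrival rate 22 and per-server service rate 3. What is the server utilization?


rho = lambda/(c*mu) = 22/(8*3) = 0.9167

0.9167


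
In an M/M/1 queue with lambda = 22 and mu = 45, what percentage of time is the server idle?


Idle fraction = (1 - rho) * 100 = (1 - 22/45) * 100 = 51.1%

51.1%


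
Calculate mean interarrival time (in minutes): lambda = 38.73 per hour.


Mean interarrival time = 60/lambda = 60/38.73 = 1.55 minutes

1.55 minutes


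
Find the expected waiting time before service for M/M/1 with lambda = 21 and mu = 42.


rho = 21/42; Wq = rho/(mu - lambda) = 0.0238 hours

0.0238 hours


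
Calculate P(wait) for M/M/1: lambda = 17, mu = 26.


P(wait) = rho = lambda/mu = 17/26 = 0.6538

0.6538


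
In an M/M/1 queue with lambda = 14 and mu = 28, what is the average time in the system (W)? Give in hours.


W = 1/(mu - lambda) = 1/(28 - 14) = 0.0714 hours

0.0714 hours


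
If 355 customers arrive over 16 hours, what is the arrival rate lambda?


lambda = total arrivals / time = 355 / 16 = 22.19 per hour

22.19 per hour


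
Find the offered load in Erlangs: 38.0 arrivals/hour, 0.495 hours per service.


Offered load a = lambda * E[S] = 38.0 * 0.495 = 18.81 Erlangs

18.81 Erlangs


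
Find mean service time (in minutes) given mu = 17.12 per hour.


Mean service time = 60/mu = 60/17.12 = 3.5 minutes

3.5 minutes


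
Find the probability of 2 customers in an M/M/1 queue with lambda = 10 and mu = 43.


rho = 10/43; P(n) = (1-rho)*rho^n = (1-10/43)*(10/43)^2 = 0.0415

0.0415


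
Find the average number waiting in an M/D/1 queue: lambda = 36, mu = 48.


M/D/1: Lq = rho^2 / (2*(1-rho)) where rho = 36/48; Lq = 1.13

1.13


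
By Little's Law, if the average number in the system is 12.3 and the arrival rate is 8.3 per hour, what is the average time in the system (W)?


W = L / lambda = 12.3 / 8.3 = 1.4819 hours

1.4819 hours


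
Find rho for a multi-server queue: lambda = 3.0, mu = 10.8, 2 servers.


rho = lambda / (c * mu) = 3.0 / (2 * 10.8) = 0.1389

0.1389


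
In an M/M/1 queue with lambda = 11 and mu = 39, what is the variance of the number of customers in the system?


rho = 11/39; Var(N) = rho/(1-rho)^2 = 0.55

0.55


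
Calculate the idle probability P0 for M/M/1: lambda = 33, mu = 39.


P0 = 1 - rho = 1 - 33/39 = 0.1538

0.1538


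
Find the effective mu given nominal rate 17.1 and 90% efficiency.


Effective rate = mu * efficiency = 17.1 * 0.9 = 15.39 per hour

15.39 per hour


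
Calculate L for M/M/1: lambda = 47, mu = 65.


rho = 47/65; L = rho/(1-rho) = 2.61

2.61


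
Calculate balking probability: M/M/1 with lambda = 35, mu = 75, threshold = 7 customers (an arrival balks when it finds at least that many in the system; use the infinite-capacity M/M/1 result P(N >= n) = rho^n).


P(N >= 7) = rho^7 = (35/75)^7 = 0.0048

0.0048


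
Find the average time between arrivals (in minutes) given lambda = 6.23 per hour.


Mean interarrival time = 60/lambda = 60/6.23 = 9.63 minutes

9.63 minutes


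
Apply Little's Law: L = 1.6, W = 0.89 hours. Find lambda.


lambda = L / W = 1.6 / 0.89 = 1.8 per hour

1.8 per hour


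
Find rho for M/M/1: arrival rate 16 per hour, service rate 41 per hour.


rho = lambda/mu = 16/41 = 0.3902

0.3902


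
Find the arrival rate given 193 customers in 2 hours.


lambda = total arrivals / time = 193 / 2 = 96.5 per hour

96.5 per hour


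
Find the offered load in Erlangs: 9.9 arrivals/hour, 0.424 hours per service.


Offered load a = lambda * E[S] = 9.9 * 0.424 = 4.2 Erlangs

4.2 Erlangs


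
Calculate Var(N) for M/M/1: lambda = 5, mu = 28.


rho = 5/28; Var(N) = rho/(1-rho)^2 = 0.26

0.26


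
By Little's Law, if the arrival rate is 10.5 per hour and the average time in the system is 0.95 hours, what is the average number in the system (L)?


L = lambda * W = 10.5 * 0.95 = 9.98

9.98


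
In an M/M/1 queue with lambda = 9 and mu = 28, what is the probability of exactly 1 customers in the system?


rho = 9/28; P(n) = (1-rho)*rho^n = (1-9/28)*(9/28)^1 = 0.2181

0.2181


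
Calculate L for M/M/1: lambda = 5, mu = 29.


rho = 5/29; L = rho/(1-rho) = 0.21

0.21


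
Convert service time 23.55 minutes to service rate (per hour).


mu = 60 / avg_service_time = 60 / 23.55 = 2.55 per hour

2.55 per hour


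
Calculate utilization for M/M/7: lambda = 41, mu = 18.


rho = lambda/(c*mu) = 41/(7*18) = 0.3254

0.3254


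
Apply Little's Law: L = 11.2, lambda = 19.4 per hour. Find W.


W = L / lambda = 11.2 / 19.4 = 0.5773 hours

0.5773 hours


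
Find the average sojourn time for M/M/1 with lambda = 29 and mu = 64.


W = 1/(mu - lambda) = 1/(64 - 29) = 0.0286 hours

0.0286 hours


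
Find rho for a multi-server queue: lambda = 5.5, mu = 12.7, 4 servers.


rho = lambda / (c * mu) = 5.5 / (4 * 12.7) = 0.1083

0.1083


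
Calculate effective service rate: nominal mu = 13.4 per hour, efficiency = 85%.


Effective rate = mu * efficiency = 13.4 * 0.85 = 11.39 per hour

11.39 per hour


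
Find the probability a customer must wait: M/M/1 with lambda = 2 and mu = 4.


P(wait) = rho = lambda/mu = 2/4 = 0.5

0.5


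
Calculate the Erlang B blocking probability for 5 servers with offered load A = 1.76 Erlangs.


B(N,A) = (A^N/N!) / sum(A^k/k!, k=0..N) with N=5, A=1.76 = 0.0244

0.0244


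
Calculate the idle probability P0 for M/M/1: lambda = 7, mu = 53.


P0 = 1 - rho = 1 - 7/53 = 0.8679

0.8679


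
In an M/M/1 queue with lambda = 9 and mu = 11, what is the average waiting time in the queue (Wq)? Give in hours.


rho = 9/11; Wq = rho/(mu - lambda) = 0.4091 hours

0.4091 hours


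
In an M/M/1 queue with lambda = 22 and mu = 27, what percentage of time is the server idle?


Idle fraction = (1 - rho) * 100 = (1 - 22/27) * 100 = 18.5%

18.5%


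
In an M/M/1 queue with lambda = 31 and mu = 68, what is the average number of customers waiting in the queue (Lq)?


rho = 31/68; Lq = rho^2/(1-rho) = 0.38

0.38


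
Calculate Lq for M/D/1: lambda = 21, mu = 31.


M/D/1: Lq = rho^2 / (2*(1-rho)) where rho = 21/31; Lq = 0.71

0.71


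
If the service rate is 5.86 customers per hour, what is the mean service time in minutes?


Mean service time = 60/mu = 60/5.86 = 10.24 minutes

10.24 minutes


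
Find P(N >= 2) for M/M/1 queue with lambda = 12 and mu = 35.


P(N >= 2) = rho^2 = (12/35)^2 = 0.1176

0.1176


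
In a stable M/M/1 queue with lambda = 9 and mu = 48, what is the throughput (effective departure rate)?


For a stable queue (lambda < mu), throughput = lambda = 9 per hour

9 per hour


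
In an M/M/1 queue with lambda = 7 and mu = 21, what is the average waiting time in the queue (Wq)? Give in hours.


rho = 7/21; Wq = rho/(mu - lambda) = 0.0238 hours

0.0238 hours


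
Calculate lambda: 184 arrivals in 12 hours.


lambda = total arrivals / time = 184 / 12 = 15.33 per hour

15.33 per hour


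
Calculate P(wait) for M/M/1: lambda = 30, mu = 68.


P(wait) = rho = lambda/mu = 30/68 = 0.4412

0.4412


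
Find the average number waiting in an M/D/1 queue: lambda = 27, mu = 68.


M/D/1: Lq = rho^2 / (2*(1-rho)) where rho = 27/68; Lq = 0.13

0.13


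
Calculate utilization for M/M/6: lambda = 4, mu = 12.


rho = lambda/(c*mu) = 4/(6*12) = 0.0556

0.0556


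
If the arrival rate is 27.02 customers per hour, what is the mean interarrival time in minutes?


Mean interarrival time = 60/lambda = 60/27.02 = 2.22 minutes

2.22 minutes


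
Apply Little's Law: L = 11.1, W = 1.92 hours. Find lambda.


lambda = L / W = 11.1 / 1.92 = 5.78 per hour

5.78 per hour


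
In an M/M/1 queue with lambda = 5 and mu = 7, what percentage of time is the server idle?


Idle fraction = (1 - rho) * 100 = (1 - 5/7) * 100 = 28.6%

28.6%


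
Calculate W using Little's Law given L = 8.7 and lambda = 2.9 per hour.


W = L / lambda = 8.7 / 2.9 = 3.0 hours

3.0 hours
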